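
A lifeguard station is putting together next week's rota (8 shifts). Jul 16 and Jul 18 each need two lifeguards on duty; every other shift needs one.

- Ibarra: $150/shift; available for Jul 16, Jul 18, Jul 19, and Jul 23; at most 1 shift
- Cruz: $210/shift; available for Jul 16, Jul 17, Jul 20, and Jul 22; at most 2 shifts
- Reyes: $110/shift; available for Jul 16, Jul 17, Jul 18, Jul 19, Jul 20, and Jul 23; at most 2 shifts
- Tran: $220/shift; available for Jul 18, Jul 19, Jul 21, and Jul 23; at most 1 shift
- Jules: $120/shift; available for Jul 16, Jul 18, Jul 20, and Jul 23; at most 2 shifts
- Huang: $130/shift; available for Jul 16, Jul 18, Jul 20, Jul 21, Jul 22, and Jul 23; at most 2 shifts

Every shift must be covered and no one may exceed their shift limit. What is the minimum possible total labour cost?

Picking the cheapest available lifeguard for each shift independently would cost $1160, but that ignores the shift limits.
An optimal schedule: Jul 16→Jules+Huang, Jul 17→Cruz, Jul 18→Jules+Huang, Jul 19→Ibarra, Jul 20→Reyes, Jul 21→Tran, Jul 22→Cruz, Jul 23→Reyes.
Total: 120 + 130 + 210 + 120 + 130 + 150 + 110 + 220 + 210 + 110 = $1510.

$1510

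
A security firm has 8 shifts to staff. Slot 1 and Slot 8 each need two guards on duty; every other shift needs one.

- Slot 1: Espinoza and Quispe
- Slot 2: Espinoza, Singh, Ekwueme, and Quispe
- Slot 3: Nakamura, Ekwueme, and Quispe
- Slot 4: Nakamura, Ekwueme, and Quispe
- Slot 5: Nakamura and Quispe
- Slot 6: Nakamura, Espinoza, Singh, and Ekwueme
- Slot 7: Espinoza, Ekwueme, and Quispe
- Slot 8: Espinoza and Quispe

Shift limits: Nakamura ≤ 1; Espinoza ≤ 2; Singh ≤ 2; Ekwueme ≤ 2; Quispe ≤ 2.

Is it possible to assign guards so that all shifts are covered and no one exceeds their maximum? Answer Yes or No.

No

Total capacity is 1+2+2+2+2 = 9 but 10 worker-slots are needed — infeasible.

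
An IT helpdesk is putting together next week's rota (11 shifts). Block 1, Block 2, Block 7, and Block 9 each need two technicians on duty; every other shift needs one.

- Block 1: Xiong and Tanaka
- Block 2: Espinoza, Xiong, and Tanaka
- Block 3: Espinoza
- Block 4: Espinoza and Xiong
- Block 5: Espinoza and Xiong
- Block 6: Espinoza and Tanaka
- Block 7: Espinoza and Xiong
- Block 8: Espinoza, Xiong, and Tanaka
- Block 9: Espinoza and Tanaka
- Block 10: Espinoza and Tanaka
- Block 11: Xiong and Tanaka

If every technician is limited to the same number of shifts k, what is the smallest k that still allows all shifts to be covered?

With 3 technicians and 15 worker-slots to fill, someone must work at least ⌈15/3⌉ = 5 shifts, so k ≥ 5.
k = 5 works: Block 1→Xiong+Tanaka, Block 2→Xiong+Tanaka, Block 3→Espinoza, Block 4→Espinoza, Block 5→Espinoza, Block 6→Tanaka, Block 7→Espinoza+Xiong, Block 8→Xiong, Block 9→Espinoza+Tanaka, Block 10→Tanaka, Block 11→Xiong.
Loads: Espinoza 5, Xiong 5, Tanaka 5 — all ≤ 5.

5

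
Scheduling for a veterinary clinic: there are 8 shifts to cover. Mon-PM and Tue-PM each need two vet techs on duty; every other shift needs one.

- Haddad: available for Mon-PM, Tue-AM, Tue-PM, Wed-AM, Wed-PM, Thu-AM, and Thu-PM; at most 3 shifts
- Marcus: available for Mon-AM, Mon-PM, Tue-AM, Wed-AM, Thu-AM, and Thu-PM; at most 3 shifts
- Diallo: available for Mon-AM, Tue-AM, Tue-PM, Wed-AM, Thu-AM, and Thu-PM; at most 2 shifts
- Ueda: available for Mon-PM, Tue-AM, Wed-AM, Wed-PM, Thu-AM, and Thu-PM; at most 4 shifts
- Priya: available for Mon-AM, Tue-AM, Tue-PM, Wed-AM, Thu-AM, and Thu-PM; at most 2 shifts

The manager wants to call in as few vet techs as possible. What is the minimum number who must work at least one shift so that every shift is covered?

4

10 slots to fill and no one can take more than 4, so at least ⌈10/4⌉ = 3 vet techs are needed.
No set of 3 vet techs can cover every shift (each such set leaves at least one shift with no one available or exceeds a cap).
Haddad, Marcus, Diallo, and Ueda alone can cover everything: Mon-AM→Marcus, Mon-PM→Haddad+Marcus, Tue-AM→Marcus, Tue-PM→Haddad+Diallo, Wed-AM→Diallo, Wed-PM→Haddad, Thu-AM→Ueda, Thu-PM→Ueda.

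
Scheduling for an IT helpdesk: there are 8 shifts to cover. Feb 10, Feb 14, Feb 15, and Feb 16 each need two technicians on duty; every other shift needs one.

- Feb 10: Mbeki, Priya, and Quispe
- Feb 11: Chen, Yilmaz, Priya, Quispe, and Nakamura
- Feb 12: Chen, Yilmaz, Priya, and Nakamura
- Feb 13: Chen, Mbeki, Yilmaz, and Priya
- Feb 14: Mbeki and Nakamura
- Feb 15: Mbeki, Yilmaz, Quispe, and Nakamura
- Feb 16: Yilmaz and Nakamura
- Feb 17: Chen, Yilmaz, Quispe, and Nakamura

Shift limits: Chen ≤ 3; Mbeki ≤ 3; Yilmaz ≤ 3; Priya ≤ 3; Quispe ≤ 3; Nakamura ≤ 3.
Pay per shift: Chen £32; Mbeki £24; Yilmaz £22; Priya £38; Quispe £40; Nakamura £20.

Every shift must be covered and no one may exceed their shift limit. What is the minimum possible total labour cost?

Feb 14 can only be covered by Mbeki and Nakamura, so that assignment is forced.
Feb 16 can only be covered by Yilmaz and Nakamura, so that assignment is forced.
Picking the cheapest available technician for each shift independently would cost £272, but that ignores the shift limits.
An optimal schedule: Feb 10→Mbeki+Priya, Feb 11→Chen, Feb 12→Nakamura, Feb 13→Yilmaz, Feb 14→Nakamura+Mbeki, Feb 15→Yilmaz+Mbeki, Feb 16→Nakamura+Yilmaz, Feb 17→Chen.
Total: 24 + 38 + 32 + 20 + 22 + 20 + 24 + 22 + 24 + 20 + 22 + 32 = £300.

£300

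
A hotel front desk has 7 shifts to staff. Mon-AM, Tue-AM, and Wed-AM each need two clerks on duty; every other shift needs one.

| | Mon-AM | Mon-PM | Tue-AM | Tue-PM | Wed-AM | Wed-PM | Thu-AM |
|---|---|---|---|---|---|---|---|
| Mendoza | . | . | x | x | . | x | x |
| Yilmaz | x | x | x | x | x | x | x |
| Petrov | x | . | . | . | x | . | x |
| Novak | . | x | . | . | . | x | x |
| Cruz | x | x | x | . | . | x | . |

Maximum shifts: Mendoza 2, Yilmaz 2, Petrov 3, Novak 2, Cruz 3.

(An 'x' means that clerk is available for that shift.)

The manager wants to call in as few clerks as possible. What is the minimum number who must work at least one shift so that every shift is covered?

4

10 slots to fill and no one can take more than 3, so at least ⌈10/3⌉ = 4 clerks are needed.
Mendoza, Yilmaz, Petrov, and Cruz alone can cover everything: Mon-AM→Petrov+Cruz, Mon-PM→Yilmaz, Tue-AM→Mendoza+Cruz, Tue-PM→Mendoza, Wed-AM→Yilmaz+Petrov, Wed-PM→Cruz, Thu-AM→Petrov.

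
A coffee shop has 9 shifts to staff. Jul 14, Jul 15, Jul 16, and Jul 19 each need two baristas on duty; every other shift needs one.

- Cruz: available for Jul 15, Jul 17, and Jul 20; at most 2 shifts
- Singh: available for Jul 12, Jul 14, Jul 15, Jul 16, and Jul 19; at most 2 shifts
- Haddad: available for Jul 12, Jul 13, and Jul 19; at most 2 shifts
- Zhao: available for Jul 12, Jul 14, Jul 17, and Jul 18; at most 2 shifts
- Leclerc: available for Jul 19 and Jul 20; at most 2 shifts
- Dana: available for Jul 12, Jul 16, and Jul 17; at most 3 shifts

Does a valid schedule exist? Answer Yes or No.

Total capacity is 13 and 13 slots are needed, so capacity alone doesn't rule it out.
Shifts {Jul 14, Jul 15, Jul 16} need 6 worker-slots in total, but the baristas available for any of those shifts (Cruz, Singh, Zhao, and Dana) can supply at most 5 among them. So no valid schedule exists.

No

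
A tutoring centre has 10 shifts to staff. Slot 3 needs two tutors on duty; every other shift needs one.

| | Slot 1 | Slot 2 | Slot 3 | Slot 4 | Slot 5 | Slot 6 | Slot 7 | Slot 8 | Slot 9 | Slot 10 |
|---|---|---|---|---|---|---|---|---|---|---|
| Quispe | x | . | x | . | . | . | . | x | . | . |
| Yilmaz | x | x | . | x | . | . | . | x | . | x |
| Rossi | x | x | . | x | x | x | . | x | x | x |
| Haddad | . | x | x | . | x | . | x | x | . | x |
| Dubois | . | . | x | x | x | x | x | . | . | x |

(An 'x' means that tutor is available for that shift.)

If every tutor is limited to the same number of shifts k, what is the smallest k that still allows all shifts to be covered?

3

With 5 tutors and 11 worker-slots to fill, someone must work at least ⌈11/5⌉ = 3 shifts, so k ≥ 3.
k = 3 works: Slot 1→Quispe, Slot 2→Yilmaz, Slot 3→Quispe+Haddad, Slot 4→Yilmaz, Slot 5→Rossi, Slot 6→Rossi, Slot 7→Haddad, Slot 8→Quispe, Slot 9→Rossi, Slot 10→Yilmaz.
Loads: Quispe 3, Yilmaz 3, Rossi 3, Haddad 2, Dubois 0 — all ≤ 3.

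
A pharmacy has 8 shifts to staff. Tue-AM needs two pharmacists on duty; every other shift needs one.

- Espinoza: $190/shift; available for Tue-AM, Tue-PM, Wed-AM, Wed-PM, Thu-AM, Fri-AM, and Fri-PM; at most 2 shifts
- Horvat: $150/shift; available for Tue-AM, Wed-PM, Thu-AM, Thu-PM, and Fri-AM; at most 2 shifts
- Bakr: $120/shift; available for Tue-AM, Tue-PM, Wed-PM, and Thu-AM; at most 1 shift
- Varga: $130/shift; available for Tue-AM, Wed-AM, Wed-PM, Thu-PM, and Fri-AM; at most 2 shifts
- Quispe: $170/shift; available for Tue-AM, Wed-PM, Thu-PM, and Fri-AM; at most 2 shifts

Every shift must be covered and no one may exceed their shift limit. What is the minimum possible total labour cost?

Fri-PM can only be covered by Espinoza, so that assignment is forced.
Picking the cheapest available pharmacist for each shift independently would cost $1190, but that ignores the shift limits.
An optimal schedule: Tue-AM→Bakr+Quispe, Tue-PM→Espinoza, Wed-AM→Varga, Wed-PM→Quispe, Thu-AM→Horvat, Thu-PM→Horvat, Fri-AM→Varga, Fri-PM→Espinoza.
Total: 120 + 170 + 190 + 130 + 170 + 150 + 150 + 130 + 190 = $1400.

$1400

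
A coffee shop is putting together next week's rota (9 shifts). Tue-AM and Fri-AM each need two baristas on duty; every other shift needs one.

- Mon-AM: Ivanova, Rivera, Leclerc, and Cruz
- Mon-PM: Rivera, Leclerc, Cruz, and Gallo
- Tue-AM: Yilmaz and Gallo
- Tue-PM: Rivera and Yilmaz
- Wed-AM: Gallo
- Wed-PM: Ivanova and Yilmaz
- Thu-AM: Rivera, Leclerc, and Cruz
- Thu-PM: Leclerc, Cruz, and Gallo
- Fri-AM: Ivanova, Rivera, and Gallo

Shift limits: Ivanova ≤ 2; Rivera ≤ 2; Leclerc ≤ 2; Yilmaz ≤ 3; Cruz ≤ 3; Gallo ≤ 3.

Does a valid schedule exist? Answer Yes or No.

Tue-AM can only be covered by Yilmaz and Gallo, so that assignment is forced.
Wed-AM can only be covered by Gallo, so that assignment is forced.
One valid schedule: Mon-AM→Leclerc, Mon-PM→Cruz, Tue-AM→Yilmaz+Gallo, Tue-PM→Rivera, Wed-AM→Gallo, Wed-PM→Ivanova, Thu-AM→Rivera, Thu-PM→Leclerc, Fri-AM→Ivanova+Gallo.
Loads: Ivanova 2/2, Rivera 2/2, Leclerc 2/2, Yilmaz 1/3, Cruz 1/3, Gallo 3/3 — all within limits.

Yes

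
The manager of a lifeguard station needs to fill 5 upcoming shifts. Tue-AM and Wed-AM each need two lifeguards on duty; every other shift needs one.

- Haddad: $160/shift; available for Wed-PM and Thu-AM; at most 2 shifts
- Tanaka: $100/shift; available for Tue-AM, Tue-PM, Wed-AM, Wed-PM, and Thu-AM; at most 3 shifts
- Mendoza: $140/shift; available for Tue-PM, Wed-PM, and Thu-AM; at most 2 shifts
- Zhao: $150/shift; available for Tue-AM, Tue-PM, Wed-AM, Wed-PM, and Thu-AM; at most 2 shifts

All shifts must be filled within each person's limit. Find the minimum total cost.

Tue-AM can only be covered by Tanaka and Zhao, so that assignment is forced.
Wed-AM can only be covered by Tanaka and Zhao, so that assignment is forced.
Picking the cheapest available lifeguard for each shift independently would cost $800, but that ignores the shift limits.
An optimal schedule: Tue-AM→Tanaka+Zhao, Tue-PM→Tanaka, Wed-AM→Tanaka+Zhao, Wed-PM→Mendoza, Thu-AM→Mendoza.
Total: 100 + 150 + 100 + 100 + 150 + 140 + 140 = $880.

$880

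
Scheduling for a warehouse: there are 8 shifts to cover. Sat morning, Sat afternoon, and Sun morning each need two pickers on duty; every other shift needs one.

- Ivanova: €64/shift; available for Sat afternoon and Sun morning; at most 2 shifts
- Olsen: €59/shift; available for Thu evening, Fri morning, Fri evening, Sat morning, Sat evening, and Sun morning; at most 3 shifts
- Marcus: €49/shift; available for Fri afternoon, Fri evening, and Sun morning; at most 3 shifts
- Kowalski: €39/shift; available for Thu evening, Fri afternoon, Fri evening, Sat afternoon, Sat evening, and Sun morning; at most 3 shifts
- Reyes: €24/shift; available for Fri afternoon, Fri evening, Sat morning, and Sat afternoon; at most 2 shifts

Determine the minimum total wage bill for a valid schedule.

Fri morning can only be covered by Olsen, so that assignment is forced.
Sat morning can only be covered by Olsen and Reyes, so that assignment is forced.
Picking the cheapest available picker for each shift independently would cost €419, but that ignores the shift limits.
An optimal schedule: Thu evening→Kowalski, Fri morning→Olsen, Fri afternoon→Marcus, Fri evening→Marcus, Sat morning→Reyes+Olsen, Sat afternoon→Reyes+Kowalski, Sat evening→Kowalski, Sun morning→Marcus+Olsen.
Total: 39 + 59 + 49 + 49 + 24 + 59 + 24 + 39 + 39 + 49 + 59 = €489.

€489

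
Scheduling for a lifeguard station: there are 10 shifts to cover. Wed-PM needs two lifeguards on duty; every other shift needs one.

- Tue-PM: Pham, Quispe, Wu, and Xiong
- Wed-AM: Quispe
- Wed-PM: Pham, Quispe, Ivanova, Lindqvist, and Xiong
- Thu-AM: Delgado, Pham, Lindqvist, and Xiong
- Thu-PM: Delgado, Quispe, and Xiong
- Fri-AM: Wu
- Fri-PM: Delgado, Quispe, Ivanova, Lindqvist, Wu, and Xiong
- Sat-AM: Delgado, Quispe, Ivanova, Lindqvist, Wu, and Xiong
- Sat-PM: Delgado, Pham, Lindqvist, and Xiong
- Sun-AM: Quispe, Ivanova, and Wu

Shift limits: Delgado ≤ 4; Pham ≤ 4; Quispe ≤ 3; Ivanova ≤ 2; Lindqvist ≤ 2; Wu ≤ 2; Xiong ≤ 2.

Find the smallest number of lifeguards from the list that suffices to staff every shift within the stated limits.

11 slots to fill and no one can take more than 4, so at least ⌈11/4⌉ = 3 lifeguards are needed.
No set of 3 lifeguards can cover every shift (each such set leaves at least one shift with no one available or exceeds a cap).
Delgado, Pham, Quispe, and Wu alone can cover everything: Tue-PM→Pham, Wed-AM→Quispe, Wed-PM→Pham+Quispe, Thu-AM→Delgado, Thu-PM→Delgado, Fri-AM→Wu, Fri-PM→Delgado, Sat-AM→Wu, Sat-PM→Delgado, Sun-AM→Quispe.

4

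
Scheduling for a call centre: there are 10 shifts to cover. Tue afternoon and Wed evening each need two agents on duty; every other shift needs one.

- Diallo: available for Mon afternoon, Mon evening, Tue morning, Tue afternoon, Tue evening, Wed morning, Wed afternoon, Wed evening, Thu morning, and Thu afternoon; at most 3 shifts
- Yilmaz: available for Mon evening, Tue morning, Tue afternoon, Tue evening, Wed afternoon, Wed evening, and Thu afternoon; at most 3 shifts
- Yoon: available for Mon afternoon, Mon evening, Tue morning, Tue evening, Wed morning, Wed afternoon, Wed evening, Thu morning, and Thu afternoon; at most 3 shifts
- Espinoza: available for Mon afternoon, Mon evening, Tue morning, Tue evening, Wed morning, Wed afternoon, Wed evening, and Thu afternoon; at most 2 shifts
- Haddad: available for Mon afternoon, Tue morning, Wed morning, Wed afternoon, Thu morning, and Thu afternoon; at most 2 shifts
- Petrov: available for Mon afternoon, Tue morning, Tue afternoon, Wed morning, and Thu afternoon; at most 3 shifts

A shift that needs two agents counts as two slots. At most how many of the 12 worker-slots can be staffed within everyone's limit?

Total capacity across all agents is 3+3+3+2+2+3 = 16, and 12 slots are needed, so at most 12 can be filled.
An assignment achieving 12: Mon afternoon→Yoon, Mon evening→Diallo, Tue morning→Espinoza, Tue afternoon→Diallo+Yilmaz, Tue evening→Yilmaz, Wed morning→Yoon, Wed afternoon→Espinoza, Wed evening→Yilmaz+Yoon, Thu morning→Diallo, Thu afternoon→Haddad.
Loads: Diallo 3/3, Yilmaz 3/3, Yoon 3/3, Espinoza 2/2, Haddad 1/2, Petrov 0/3.

12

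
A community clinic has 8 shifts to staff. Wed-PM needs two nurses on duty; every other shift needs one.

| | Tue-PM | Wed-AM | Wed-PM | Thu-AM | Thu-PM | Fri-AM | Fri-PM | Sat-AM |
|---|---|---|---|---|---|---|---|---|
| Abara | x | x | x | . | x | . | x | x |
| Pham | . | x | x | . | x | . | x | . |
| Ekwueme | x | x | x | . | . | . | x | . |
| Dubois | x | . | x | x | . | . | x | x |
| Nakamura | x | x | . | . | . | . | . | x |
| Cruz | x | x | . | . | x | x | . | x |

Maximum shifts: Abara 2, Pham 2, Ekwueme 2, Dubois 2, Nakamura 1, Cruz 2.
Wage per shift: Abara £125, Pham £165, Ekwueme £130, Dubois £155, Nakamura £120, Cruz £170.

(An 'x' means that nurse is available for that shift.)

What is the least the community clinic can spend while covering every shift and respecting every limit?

Thu-AM can only be covered by Dubois, so that assignment is forced.
Fri-AM can only be covered by Cruz, so that assignment is forced.
Picking the cheapest available nurse for each shift independently would cost £1190, but that ignores the shift limits.
An optimal schedule: Tue-PM→Ekwueme, Wed-AM→Ekwueme, Wed-PM→Dubois+Pham, Thu-AM→Dubois, Thu-PM→Abara, Fri-AM→Cruz, Fri-PM→Abara, Sat-AM→Nakamura.
Total: 130 + 130 + 155 + 165 + 155 + 125 + 170 + 125 + 120 = £1275.

£1275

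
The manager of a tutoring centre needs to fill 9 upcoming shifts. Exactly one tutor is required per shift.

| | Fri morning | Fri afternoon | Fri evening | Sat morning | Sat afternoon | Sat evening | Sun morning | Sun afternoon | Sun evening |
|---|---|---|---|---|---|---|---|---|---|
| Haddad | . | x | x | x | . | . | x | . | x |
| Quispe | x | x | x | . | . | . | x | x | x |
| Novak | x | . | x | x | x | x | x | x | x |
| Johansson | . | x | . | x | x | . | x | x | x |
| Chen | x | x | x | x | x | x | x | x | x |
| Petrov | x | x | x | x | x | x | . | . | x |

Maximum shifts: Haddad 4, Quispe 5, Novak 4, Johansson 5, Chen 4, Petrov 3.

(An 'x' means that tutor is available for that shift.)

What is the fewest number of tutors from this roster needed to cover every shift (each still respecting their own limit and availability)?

9 slots to fill and no one can take more than 5, so at least ⌈9/5⌉ = 2 tutors are needed.
Quispe and Novak alone can cover everything: Fri morning→Quispe, Fri afternoon→Quispe, Fri evening→Quispe, Sat morning→Novak, Sat afternoon→Novak, Sat evening→Novak, Sun morning→Quispe, Sun afternoon→Quispe, Sun evening→Novak.

2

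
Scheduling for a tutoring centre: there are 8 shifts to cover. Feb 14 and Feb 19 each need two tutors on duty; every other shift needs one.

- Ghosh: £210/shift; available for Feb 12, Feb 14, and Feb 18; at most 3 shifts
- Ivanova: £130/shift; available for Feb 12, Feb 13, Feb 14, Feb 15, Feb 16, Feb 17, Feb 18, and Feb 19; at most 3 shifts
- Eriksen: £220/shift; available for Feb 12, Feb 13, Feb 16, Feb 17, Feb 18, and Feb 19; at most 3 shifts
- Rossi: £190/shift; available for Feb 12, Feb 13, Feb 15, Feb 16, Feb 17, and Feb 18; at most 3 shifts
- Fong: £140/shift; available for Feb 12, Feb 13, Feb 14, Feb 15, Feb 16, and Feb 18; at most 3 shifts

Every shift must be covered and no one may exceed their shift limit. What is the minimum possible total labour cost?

Feb 19 can only be covered by Ivanova and Eriksen, so that assignment is forced.
Picking the cheapest available tutor for each shift independently would cost £1400, but that ignores the shift limits.
An optimal schedule: Feb 12→Rossi, Feb 13→Fong, Feb 14→Ivanova+Fong, Feb 15→Ivanova, Feb 16→Fong, Feb 17→Rossi, Feb 18→Rossi, Feb 19→Ivanova+Eriksen.
Total: 190 + 140 + 130 + 140 + 130 + 140 + 190 + 190 + 130 + 220 = £1600.

£1600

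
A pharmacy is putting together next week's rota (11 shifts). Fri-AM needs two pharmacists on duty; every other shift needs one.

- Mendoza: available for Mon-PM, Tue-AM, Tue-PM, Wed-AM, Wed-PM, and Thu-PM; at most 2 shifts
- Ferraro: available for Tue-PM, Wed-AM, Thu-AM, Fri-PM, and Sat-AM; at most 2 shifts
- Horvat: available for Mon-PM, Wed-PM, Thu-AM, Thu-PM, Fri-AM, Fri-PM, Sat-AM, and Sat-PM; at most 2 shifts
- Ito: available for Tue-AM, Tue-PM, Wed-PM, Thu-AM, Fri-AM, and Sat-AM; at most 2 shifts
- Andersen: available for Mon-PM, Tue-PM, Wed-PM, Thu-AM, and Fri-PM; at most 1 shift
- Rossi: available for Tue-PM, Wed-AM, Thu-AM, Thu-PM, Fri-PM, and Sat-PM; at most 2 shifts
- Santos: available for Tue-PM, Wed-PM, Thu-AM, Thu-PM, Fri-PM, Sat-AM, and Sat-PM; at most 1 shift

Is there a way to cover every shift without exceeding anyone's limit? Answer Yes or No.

Fri-AM can only be covered by Horvat and Ito, so that assignment is forced.
One valid schedule: Mon-PM→Mendoza, Tue-AM→Mendoza, Tue-PM→Rossi, Wed-AM→Ferraro, Wed-PM→Ito, Thu-AM→Santos, Thu-PM→Rossi, Fri-AM→Horvat+Ito, Fri-PM→Andersen, Sat-AM→Ferraro, Sat-PM→Horvat.
Loads: Mendoza 2/2, Ferraro 2/2, Horvat 2/2, Ito 2/2, Andersen 1/1, Rossi 2/2, Santos 1/1 — all within limits.

Yes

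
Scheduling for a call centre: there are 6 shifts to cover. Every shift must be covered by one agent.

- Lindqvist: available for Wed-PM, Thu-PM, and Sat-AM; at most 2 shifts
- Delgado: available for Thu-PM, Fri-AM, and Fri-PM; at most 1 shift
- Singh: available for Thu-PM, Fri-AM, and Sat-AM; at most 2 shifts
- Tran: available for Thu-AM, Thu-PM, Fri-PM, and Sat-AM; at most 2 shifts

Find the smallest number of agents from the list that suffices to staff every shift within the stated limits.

3

6 slots to fill and no one can take more than 2, so at least ⌈6/2⌉ = 3 agents are needed.
Lindqvist, Singh, and Tran alone can cover everything: Wed-PM→Lindqvist, Thu-AM→Tran, Thu-PM→Lindqvist, Fri-AM→Singh, Fri-PM→Tran, Sat-AM→Singh.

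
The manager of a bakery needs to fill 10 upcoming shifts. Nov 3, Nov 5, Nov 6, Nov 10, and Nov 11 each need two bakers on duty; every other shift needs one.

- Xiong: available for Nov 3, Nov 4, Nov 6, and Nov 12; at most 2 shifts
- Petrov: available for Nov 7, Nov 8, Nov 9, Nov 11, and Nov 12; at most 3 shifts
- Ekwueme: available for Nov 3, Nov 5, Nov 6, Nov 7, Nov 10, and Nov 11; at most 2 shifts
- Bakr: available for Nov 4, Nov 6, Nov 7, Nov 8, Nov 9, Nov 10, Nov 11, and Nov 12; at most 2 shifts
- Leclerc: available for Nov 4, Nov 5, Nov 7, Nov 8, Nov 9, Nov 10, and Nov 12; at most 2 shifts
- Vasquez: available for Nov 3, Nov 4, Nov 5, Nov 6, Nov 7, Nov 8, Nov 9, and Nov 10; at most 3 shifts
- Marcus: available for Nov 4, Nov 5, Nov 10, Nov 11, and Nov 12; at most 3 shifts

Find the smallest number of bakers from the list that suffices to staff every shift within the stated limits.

6

15 slots to fill and no one can take more than 3, so at least ⌈15/3⌉ = 5 bakers are needed.
Any 5 bakers together have capacity at most 3+3+3+2+2 = 13 < 15 slots, so 5 can never suffice.
Xiong, Petrov, Ekwueme, Bakr, Vasquez, and Marcus alone can cover everything: Nov 3→Xiong+Ekwueme, Nov 4→Xiong, Nov 5→Ekwueme+Vasquez, Nov 6→Bakr+Vasquez, Nov 7→Petrov, Nov 8→Petrov, Nov 9→Petrov, Nov 10→Vasquez+Marcus, Nov 11→Bakr+Marcus, Nov 12→Marcus.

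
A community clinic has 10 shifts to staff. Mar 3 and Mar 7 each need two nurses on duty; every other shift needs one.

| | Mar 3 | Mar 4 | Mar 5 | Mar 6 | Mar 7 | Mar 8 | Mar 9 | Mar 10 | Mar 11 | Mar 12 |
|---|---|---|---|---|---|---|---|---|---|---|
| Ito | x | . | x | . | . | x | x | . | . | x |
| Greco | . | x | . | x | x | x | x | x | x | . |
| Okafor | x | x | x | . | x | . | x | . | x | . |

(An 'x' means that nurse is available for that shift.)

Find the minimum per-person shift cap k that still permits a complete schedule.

4

With 3 nurses and 12 worker-slots to fill, someone must work at least ⌈12/3⌉ = 4 shifts, so k ≥ 4.
k = 4 works: Mar 3→Ito+Okafor, Mar 4→Greco, Mar 5→Ito, Mar 6→Greco, Mar 7→Greco+Okafor, Mar 8→Ito, Mar 9→Okafor, Mar 10→Greco, Mar 11→Okafor, Mar 12→Ito.
Loads: Ito 4, Greco 4, Okafor 4 — all ≤ 4.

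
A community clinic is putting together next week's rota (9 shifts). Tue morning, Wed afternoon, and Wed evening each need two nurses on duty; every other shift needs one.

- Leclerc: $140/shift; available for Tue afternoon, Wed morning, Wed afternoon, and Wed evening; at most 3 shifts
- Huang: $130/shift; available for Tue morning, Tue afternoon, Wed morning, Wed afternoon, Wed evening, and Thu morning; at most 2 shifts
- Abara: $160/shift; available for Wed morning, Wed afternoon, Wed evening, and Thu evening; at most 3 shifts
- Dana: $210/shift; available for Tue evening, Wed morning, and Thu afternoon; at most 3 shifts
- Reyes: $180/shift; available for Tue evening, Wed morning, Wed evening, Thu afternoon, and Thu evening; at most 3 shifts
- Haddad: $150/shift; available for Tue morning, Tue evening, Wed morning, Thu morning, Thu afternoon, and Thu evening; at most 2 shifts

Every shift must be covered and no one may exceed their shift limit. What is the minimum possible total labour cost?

$1820

Tue morning can only be covered by Huang and Haddad, so that assignment is forced.
Picking the cheapest available nurse for each shift independently would cost $1660, but that ignores the shift limits.
An optimal schedule: Tue morning→Huang+Haddad, Tue afternoon→Huang, Tue evening→Reyes, Wed morning→Leclerc, Wed afternoon→Leclerc+Abara, Wed evening→Leclerc+Abara, Thu morning→Haddad, Thu afternoon→Reyes, Thu evening→Abara.
Total: 130 + 150 + 130 + 180 + 140 + 140 + 160 + 140 + 160 + 150 + 180 + 160 = $1820.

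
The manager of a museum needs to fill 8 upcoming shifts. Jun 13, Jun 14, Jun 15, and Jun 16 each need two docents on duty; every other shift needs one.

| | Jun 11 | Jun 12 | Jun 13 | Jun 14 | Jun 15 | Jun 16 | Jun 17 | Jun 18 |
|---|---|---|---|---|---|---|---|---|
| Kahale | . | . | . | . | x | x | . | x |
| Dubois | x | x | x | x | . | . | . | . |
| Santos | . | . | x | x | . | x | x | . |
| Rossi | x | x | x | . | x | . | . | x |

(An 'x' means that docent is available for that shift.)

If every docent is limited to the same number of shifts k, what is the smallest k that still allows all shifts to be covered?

With 4 docents and 12 worker-slots to fill, someone must work at least ⌈12/4⌉ = 3 shifts, so k ≥ 3.
k = 3 works: Jun 11→Dubois, Jun 12→Rossi, Jun 13→Dubois+Rossi, Jun 14→Dubois+Santos, Jun 15→Kahale+Rossi, Jun 16→Kahale+Santos, Jun 17→Santos, Jun 18→Kahale.
Loads: Kahale 3, Dubois 3, Santos 3, Rossi 3 — all ≤ 3.

3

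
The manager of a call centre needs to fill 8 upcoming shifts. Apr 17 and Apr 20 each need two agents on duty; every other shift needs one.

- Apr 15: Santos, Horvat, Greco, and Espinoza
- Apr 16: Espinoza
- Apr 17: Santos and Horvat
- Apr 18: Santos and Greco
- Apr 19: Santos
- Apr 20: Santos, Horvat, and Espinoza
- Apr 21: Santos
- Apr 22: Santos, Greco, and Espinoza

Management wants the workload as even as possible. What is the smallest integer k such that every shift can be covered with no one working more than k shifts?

With 4 agents and 10 worker-slots to fill, someone must work at least ⌈10/4⌉ = 3 shifts, so k ≥ 3.
k = 3 works: Apr 15→Horvat, Apr 16→Espinoza, Apr 17→Santos+Horvat, Apr 18→Greco, Apr 19→Santos, Apr 20→Horvat+Espinoza, Apr 21→Santos, Apr 22→Greco.
Loads: Santos 3, Horvat 3, Greco 2, Espinoza 2 — all ≤ 3.

3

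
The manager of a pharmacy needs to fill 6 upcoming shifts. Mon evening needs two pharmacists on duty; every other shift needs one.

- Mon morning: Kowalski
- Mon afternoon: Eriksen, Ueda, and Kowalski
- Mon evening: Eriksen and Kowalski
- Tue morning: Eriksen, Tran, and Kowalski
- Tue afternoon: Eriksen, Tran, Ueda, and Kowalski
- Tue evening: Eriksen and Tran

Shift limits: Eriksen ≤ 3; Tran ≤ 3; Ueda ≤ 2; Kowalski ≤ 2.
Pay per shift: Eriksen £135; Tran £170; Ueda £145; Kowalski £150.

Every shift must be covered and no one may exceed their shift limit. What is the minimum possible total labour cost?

Mon morning can only be covered by Kowalski, so that assignment is forced.
Mon evening can only be covered by Eriksen and Kowalski, so that assignment is forced.
Picking the cheapest available pharmacist for each shift independently would cost £975, but that ignores the shift limits.
An optimal schedule: Mon morning→Kowalski, Mon afternoon→Ueda, Mon evening→Eriksen+Kowalski, Tue morning→Eriksen, Tue afternoon→Ueda, Tue evening→Eriksen.
Total: 150 + 145 + 135 + 150 + 135 + 145 + 135 = £995.

£995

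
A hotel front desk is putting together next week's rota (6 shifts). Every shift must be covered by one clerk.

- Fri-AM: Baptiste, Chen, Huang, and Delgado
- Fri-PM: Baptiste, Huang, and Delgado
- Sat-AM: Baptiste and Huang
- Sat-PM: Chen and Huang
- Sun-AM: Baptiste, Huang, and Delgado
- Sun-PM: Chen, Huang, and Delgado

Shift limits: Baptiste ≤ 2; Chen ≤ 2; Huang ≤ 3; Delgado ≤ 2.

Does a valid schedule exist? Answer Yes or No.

One valid schedule: Fri-AM→Huang, Fri-PM→Baptiste, Sat-AM→Baptiste, Sat-PM→Chen, Sun-AM→Huang, Sun-PM→Chen.
Loads: Baptiste 2/2, Chen 2/2, Huang 2/3, Delgado 0/2 — all within limits.

Yes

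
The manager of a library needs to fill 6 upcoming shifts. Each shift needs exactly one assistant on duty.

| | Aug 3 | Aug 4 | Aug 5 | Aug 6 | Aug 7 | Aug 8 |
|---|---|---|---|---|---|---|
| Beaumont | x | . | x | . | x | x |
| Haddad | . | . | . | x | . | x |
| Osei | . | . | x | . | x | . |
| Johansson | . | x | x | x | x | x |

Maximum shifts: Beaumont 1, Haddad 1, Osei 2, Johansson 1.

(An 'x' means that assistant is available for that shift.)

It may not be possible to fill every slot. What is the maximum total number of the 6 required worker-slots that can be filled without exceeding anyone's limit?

5

Total capacity across all assistants is 1+1+2+1 = 5, and 6 slots are needed, so at most 5 can be filled.
An assignment achieving 5: Aug 3→Beaumont, Aug 4→Johansson, Aug 5→Osei, Aug 6→Haddad, Aug 7→Osei.
Loads: Beaumont 1/1, Haddad 1/1, Osei 2/2, Johansson 1/1.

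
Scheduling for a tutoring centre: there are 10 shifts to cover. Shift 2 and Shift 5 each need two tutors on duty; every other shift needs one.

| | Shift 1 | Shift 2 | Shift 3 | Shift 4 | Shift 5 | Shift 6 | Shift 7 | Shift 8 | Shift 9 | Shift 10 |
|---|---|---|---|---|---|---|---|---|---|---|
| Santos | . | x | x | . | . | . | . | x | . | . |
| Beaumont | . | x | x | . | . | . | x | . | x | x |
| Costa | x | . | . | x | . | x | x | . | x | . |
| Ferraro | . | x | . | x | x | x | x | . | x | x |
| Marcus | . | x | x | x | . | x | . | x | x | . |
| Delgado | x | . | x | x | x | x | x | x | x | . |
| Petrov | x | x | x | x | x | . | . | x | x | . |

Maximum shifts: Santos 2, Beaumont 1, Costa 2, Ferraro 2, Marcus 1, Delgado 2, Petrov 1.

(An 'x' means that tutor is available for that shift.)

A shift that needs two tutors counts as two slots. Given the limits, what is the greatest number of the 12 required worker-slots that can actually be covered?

Total capacity across all tutors is 2+1+2+2+1+2+1 = 11, and 12 slots are needed, so at most 11 can be filled.
An assignment achieving 11: Shift 1→Costa, Shift 2→Santos+Marcus, Shift 3→Delgado, Shift 4→Petrov, Shift 5→Ferraro+Delgado, Shift 6→Costa, Shift 7→Ferraro, Shift 8→Santos, Shift 10→Beaumont.
Loads: Santos 2/2, Beaumont 1/1, Costa 2/2, Ferraro 2/2, Marcus 1/1, Delgado 2/2, Petrov 1/1.

11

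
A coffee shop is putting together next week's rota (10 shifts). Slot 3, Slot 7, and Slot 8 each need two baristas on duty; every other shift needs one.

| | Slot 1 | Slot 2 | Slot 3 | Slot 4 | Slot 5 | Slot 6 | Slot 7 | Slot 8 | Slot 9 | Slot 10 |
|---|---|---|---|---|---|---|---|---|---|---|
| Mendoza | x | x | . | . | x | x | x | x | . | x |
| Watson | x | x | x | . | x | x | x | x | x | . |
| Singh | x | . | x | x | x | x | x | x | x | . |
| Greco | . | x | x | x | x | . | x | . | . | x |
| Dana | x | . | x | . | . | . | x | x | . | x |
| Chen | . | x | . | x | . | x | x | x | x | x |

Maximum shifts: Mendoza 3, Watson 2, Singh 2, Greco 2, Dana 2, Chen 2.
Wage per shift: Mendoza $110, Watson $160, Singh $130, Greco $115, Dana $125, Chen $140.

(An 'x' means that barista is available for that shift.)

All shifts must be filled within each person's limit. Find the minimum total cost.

$1670

Picking the cheapest available barista for each shift independently would cost $1495, but that ignores the shift limits.
An optimal schedule: Slot 1→Mendoza, Slot 2→Mendoza, Slot 3→Singh+Greco, Slot 4→Singh, Slot 5→Mendoza, Slot 6→Watson, Slot 7→Dana+Chen, Slot 8→Dana+Chen, Slot 9→Watson, Slot 10→Greco.
Total: 110 + 110 + 130 + 115 + 130 + 110 + 160 + 125 + 140 + 125 + 140 + 160 + 115 = $1670.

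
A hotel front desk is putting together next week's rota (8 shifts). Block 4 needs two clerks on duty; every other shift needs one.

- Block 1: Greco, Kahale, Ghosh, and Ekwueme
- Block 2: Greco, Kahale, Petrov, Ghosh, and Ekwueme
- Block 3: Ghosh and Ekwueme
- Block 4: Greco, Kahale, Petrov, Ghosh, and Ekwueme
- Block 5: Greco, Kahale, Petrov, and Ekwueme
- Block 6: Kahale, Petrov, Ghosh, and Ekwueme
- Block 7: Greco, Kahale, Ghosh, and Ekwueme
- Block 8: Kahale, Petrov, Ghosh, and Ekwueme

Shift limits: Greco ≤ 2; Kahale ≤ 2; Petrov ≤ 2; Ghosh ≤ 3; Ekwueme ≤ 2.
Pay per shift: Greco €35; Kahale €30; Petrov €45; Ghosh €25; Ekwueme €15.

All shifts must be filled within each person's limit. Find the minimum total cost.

€235

Picking the cheapest available clerk for each shift independently would cost €145, but that ignores the shift limits.
An optimal schedule: Block 1→Ekwueme, Block 2→Greco, Block 3→Ekwueme, Block 4→Kahale+Greco, Block 5→Kahale, Block 6→Ghosh, Block 7→Ghosh, Block 8→Ghosh.
Total: 15 + 35 + 15 + 30 + 35 + 30 + 25 + 25 + 25 = €235.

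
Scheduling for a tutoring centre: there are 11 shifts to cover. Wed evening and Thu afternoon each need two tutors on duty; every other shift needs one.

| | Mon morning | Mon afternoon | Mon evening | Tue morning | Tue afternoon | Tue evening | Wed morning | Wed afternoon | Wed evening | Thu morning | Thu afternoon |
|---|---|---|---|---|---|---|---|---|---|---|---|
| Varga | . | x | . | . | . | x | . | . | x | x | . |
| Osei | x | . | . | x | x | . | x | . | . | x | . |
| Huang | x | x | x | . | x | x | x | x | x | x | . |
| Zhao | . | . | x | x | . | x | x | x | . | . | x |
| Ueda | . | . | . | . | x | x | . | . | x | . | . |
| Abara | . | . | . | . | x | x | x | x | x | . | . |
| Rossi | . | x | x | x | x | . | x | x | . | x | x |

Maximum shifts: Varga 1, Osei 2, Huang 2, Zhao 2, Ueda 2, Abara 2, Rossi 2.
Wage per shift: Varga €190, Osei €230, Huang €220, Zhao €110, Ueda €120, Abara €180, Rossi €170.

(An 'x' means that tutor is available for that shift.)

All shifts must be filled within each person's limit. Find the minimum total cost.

Thu afternoon can only be covered by Zhao and Rossi, so that assignment is forced.
Picking the cheapest available tutor for each shift independently would cost €1810, but that ignores the shift limits.
An optimal schedule: Mon morning→Osei, Mon afternoon→Varga, Mon evening→Huang, Tue morning→Osei, Tue afternoon→Ueda, Tue evening→Zhao, Wed morning→Abara, Wed afternoon→Huang, Wed evening→Ueda+Abara, Thu morning→Rossi, Thu afternoon→Zhao+Rossi.
Total: 230 + 190 + 220 + 230 + 120 + 110 + 180 + 220 + 120 + 180 + 170 + 110 + 170 = €2250.

€2250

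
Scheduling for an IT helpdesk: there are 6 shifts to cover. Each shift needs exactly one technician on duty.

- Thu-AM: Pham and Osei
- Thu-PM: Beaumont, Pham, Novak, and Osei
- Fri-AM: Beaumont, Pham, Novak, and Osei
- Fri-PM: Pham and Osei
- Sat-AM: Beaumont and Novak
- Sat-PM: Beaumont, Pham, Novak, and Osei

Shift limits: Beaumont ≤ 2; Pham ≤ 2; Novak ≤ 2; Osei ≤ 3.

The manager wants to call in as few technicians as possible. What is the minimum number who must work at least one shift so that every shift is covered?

6 slots to fill and no one can take more than 3, so at least ⌈6/3⌉ = 2 technicians are needed.
Any 2 technicians together have capacity at most 3+2 = 5 < 6 slots, so 2 can never suffice.
Beaumont, Pham, and Novak alone can cover everything: Thu-AM→Pham, Thu-PM→Beaumont, Fri-AM→Novak, Fri-PM→Pham, Sat-AM→Beaumont, Sat-PM→Novak.

3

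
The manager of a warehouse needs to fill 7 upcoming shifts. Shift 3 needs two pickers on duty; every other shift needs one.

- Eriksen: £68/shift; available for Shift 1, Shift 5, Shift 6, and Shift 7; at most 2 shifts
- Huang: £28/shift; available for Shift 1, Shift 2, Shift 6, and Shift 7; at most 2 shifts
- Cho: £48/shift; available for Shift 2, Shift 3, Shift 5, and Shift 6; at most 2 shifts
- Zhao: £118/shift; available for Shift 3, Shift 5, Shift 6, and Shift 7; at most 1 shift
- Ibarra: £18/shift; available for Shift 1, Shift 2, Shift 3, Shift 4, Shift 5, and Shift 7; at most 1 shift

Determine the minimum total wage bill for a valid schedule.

£424

Shift 4 can only be covered by Ibarra, so that assignment is forced.
Picking the cheapest available picker for each shift independently would cost £184, but that ignores the shift limits.
An optimal schedule: Shift 1→Eriksen, Shift 2→Huang, Shift 3→Cho+Zhao, Shift 4→Ibarra, Shift 5→Eriksen, Shift 6→Cho, Shift 7→Huang.
Total: 68 + 28 + 48 + 118 + 18 + 68 + 48 + 28 = £424.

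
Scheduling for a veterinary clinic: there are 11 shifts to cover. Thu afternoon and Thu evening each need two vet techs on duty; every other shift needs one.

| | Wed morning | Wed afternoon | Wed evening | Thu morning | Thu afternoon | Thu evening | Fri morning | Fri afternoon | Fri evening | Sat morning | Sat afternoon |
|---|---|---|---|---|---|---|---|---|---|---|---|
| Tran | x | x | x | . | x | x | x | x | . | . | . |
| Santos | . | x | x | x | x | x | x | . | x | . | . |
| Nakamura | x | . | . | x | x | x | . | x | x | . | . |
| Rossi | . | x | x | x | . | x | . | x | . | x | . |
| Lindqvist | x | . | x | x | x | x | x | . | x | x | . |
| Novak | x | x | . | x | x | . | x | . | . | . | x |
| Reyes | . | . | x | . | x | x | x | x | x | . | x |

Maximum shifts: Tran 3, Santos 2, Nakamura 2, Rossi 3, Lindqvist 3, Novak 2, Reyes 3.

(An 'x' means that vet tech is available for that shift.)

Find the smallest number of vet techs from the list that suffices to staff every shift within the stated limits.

13 slots to fill and no one can take more than 3, so at least ⌈13/3⌉ = 5 vet techs are needed.
Tran, Santos, Nakamura, Rossi, and Reyes alone can cover everything: Wed morning→Tran, Wed afternoon→Tran, Wed evening→Rossi, Thu morning→Santos, Thu afternoon→Nakamura+Reyes, Thu evening→Rossi+Reyes, Fri morning→Tran, Fri afternoon→Nakamura, Fri evening→Santos, Sat morning→Rossi, Sat afternoon→Reyes.

5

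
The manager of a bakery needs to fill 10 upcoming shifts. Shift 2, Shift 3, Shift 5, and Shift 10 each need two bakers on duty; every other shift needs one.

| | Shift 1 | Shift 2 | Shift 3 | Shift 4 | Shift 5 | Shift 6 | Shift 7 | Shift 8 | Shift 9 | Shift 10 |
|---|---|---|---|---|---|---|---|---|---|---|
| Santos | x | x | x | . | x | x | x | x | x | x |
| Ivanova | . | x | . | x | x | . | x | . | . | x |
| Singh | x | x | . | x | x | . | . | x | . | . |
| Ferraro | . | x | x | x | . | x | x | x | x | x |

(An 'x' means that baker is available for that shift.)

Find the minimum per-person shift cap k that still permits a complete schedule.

With 4 bakers and 14 worker-slots to fill, someone must work at least ⌈14/4⌉ = 4 shifts, so k ≥ 4.
k = 4 works: Shift 1→Santos, Shift 2→Singh+Ferraro, Shift 3→Santos+Ferraro, Shift 4→Ivanova, Shift 5→Ivanova+Singh, Shift 6→Santos, Shift 7→Ivanova, Shift 8→Singh, Shift 9→Santos, Shift 10→Ivanova+Ferraro.
Loads: Santos 4, Ivanova 4, Singh 3, Ferraro 3 — all ≤ 4.

4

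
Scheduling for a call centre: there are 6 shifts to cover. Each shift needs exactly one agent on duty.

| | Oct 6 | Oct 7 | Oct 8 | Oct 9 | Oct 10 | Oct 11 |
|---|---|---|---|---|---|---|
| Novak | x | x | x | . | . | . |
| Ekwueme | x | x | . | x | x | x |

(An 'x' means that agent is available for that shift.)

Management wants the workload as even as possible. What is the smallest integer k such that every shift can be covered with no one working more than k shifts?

With 2 agents and 6 worker-slots to fill, someone must work at least ⌈6/2⌉ = 3 shifts, so k ≥ 3.
k = 3 works: Oct 6→Novak, Oct 7→Novak, Oct 8→Novak, Oct 9→Ekwueme, Oct 10→Ekwueme, Oct 11→Ekwueme.
Loads: Novak 3, Ekwueme 3 — all ≤ 3.

3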